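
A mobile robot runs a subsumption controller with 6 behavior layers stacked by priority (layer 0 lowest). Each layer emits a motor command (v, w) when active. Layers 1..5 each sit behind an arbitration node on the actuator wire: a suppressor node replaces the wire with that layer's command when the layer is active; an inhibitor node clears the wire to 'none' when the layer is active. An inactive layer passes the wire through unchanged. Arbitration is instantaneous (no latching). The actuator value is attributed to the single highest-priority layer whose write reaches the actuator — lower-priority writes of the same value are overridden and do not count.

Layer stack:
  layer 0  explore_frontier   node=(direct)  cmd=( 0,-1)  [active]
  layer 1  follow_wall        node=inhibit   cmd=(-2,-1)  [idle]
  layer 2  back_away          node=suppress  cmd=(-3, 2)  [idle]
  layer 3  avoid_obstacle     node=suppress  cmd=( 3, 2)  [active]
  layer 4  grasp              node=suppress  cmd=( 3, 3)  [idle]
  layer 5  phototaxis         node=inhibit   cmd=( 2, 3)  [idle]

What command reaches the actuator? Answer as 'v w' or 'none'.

3 2

L0 explore_frontier: active, feeds wire = (0, -1)
L1 follow_wall: idle → wire stays (0, -1)
L2 back_away: idle → wire stays (0, -1)
L3 avoid_obstacle: active, suppressor → wire = (3, 2)
L4 grasp: idle → wire stays (3, 2)
L5 phototaxis: idle → wire stays (3, 2)
actuator = (3, 2)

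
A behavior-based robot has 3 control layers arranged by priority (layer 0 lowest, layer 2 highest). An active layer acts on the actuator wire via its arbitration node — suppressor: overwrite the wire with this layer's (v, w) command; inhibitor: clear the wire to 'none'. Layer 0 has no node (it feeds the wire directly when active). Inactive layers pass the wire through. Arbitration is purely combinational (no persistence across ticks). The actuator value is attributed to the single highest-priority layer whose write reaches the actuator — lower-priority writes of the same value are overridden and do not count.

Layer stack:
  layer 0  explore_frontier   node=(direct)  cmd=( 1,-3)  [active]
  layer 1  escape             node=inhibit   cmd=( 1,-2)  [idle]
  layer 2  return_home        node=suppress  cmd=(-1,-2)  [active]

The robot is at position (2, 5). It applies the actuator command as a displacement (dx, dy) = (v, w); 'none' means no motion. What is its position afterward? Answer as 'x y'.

1 3

L0 explore_frontier: active, feeds wire = (1, -3)
L1 escape: idle → wire stays (1, -3)
L2 return_home: active, suppressor → wire = (-1, -2)
actuator = (-1, -2)
position: (2, 5) + (-1, -2) = (1, 3)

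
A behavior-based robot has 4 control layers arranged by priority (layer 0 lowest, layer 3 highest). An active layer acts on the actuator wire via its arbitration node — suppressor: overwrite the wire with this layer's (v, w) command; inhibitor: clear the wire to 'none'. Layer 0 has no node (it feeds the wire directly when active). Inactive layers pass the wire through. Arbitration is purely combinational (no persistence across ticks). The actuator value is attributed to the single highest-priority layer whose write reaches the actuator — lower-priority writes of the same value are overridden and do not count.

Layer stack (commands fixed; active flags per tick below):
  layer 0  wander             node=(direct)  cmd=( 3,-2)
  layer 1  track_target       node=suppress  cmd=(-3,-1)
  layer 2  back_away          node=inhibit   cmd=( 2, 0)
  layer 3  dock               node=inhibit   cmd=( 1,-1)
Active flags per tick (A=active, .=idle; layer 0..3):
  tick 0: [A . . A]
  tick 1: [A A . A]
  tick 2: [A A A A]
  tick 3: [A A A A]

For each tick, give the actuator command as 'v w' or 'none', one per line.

none
none
none
none

tick 0:
  L0 wander: active, feeds wire = (3, -2)
  L1 track_target: idle → wire stays (3, -2)
  L2 back_away: idle → wire stays (3, -2)
  L3 dock: active, inhibitor → wire = none
  actuator = none
tick 1:
  L0 wander: active, feeds wire = (3, -2)
  L1 track_target: active, suppressor → wire = (-3, -1)
  L2 back_away: idle → wire stays (-3, -1)
  L3 dock: active, inhibitor → wire = none
  actuator = none
tick 2:
  L0 wander: active, feeds wire = (3, -2)
  L1 track_target: active, suppressor → wire = (-3, -1)
  L2 back_away: active, inhibitor → wire = none
  L3 dock: active, inhibitor → wire = none
  actuator = none
tick 3:
  L0 wander: active, feeds wire = (3, -2)
  L1 track_target: active, suppressor → wire = (-3, -1)
  L2 back_away: active, inhibitor → wire = none
  L3 dock: active, inhibitor → wire = none
  actuator = none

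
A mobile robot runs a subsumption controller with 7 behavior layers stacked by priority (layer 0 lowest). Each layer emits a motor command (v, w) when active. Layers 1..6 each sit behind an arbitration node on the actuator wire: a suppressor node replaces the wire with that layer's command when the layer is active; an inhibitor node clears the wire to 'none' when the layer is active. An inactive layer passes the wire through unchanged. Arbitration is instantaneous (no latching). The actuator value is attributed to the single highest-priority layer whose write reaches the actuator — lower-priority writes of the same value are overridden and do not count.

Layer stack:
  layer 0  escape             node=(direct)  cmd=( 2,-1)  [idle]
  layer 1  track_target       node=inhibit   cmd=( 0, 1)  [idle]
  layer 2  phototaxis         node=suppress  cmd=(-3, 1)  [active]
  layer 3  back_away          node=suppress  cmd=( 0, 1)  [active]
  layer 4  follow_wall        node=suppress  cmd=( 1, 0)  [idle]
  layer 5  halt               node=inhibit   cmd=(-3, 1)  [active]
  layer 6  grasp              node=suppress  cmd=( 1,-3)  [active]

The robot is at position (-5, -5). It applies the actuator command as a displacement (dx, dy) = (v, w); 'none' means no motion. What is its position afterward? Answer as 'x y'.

layer 0 (escape) idle — none
layer 1 (track_target) idle — unchanged: none
layer 2 (phototaxis) active — suppresses: (-3, 1)
layer 3 (back_away) active — suppresses: (0, 1)
layer 4 (follow_wall) idle — unchanged: (0, 1)
layer 5 (halt) active — inhibits: none
layer 6 (grasp) active — suppresses: (1, -3)
→ actuator (1, -3)
position: (-5, -5) + (1, -3) = (-4, -8)

-4 -8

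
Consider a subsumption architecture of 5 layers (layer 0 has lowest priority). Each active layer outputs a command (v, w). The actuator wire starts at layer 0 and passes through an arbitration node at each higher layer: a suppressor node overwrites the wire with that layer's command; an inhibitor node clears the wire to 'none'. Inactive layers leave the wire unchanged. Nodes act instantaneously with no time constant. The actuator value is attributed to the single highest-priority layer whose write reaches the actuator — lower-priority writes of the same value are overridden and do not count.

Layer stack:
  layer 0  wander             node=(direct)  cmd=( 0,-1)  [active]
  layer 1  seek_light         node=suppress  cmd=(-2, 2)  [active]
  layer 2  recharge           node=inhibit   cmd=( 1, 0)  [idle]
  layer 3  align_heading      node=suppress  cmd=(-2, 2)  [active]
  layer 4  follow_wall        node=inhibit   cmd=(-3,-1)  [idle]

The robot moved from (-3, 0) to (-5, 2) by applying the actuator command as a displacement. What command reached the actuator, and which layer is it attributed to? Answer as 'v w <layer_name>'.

displacement = (-5, 2) − (-3, 0) = (-2, 2)
[0] wander on; wire := (0, -1)
[1] seek_light on (suppress); wire := (-2, 2)
[2] recharge off; pass (-2, 2)
[3] align_heading on (suppress); wire := (-2, 2)
[4] follow_wall off; pass (-2, 2)
output (-2, 2) — from layer 3 (align_heading)

-2 2 align_heading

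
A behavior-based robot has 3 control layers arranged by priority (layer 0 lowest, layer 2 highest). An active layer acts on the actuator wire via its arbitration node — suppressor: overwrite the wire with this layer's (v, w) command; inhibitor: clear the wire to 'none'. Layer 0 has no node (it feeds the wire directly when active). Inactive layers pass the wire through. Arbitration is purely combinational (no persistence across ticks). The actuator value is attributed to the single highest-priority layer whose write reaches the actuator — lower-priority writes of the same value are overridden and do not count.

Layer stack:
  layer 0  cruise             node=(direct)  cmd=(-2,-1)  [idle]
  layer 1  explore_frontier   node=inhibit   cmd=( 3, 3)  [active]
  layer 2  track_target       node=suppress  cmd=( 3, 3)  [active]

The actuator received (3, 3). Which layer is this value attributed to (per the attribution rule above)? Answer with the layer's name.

track_target

L0 cruise: idle → wire = none
L1 explore_frontier: active, inhibitor → wire = none
L2 track_target: active, suppressor → wire = (3, 3)
actuator = (3, 3)
last writer: layer 2 = track_target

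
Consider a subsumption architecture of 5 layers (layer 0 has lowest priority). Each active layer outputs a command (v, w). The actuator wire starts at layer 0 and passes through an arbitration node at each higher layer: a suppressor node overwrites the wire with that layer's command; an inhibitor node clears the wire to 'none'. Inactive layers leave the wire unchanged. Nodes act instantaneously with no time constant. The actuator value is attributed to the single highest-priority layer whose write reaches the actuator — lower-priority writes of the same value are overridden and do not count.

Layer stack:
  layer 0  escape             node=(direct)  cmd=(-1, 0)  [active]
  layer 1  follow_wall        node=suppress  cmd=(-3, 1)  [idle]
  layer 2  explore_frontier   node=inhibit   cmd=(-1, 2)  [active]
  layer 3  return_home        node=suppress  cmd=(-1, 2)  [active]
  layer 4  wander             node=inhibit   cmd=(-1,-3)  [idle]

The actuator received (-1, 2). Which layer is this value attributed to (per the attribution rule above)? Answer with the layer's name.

return_home

[0] escape on; wire := (-1, 0)
[1] follow_wall off; pass (-1, 0)
[2] explore_frontier on (inhibit); wire := none
[3] return_home on (suppress); wire := (-1, 2)
[4] wander off; pass (-1, 2)
output (-1, 2)
last writer: layer 3 = return_home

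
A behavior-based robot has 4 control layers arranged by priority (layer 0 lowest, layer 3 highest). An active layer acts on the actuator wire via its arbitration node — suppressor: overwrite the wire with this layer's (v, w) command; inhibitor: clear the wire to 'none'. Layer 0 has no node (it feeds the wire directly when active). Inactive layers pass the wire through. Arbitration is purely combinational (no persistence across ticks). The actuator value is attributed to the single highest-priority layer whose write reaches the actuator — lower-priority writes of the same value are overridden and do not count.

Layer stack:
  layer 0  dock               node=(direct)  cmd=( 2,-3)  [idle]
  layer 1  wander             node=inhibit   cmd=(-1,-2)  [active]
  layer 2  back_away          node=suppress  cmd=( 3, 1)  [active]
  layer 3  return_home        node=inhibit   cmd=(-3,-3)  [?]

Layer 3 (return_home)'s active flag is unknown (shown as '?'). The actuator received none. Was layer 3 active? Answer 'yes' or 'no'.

If layer 3 is active=yes:
  actuator would be none
If layer 3 is active=no:
  actuator would be (3, 1)
Observed none, so layer 3 was active.

yes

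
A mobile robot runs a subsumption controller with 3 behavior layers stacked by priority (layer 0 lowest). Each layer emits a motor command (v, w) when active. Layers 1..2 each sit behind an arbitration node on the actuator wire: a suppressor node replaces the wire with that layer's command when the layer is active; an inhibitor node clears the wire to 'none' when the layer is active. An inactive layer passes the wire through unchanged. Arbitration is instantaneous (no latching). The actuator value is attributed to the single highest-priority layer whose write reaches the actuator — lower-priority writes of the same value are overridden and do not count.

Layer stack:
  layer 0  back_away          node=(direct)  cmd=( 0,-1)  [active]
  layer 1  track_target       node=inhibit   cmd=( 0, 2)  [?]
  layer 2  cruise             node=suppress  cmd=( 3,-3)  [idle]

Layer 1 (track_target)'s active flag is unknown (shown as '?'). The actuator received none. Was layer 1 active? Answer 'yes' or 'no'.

yes

If layer 1 is active=yes:
  actuator would be none
If layer 1 is active=no:
  actuator would be (0, -1)
Observed none, so layer 1 was active.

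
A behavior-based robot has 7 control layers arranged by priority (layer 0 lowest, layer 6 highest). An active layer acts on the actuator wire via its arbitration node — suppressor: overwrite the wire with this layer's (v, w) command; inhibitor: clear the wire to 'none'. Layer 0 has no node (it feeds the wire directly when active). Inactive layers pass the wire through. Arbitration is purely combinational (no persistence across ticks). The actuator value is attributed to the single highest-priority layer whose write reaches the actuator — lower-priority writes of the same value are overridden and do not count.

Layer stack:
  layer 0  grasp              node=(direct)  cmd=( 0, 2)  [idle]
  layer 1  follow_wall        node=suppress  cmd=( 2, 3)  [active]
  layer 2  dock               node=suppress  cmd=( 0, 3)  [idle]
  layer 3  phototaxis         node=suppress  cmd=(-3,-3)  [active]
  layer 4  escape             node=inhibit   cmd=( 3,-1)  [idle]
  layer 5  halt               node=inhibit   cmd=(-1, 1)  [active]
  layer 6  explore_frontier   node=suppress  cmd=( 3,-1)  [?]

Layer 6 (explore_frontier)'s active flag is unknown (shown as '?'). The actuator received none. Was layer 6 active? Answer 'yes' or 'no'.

If layer 6 is active=yes:
  actuator would be (3, -1)
If layer 6 is active=no:
  actuator would be none
Observed none, so layer 6 was idle.

no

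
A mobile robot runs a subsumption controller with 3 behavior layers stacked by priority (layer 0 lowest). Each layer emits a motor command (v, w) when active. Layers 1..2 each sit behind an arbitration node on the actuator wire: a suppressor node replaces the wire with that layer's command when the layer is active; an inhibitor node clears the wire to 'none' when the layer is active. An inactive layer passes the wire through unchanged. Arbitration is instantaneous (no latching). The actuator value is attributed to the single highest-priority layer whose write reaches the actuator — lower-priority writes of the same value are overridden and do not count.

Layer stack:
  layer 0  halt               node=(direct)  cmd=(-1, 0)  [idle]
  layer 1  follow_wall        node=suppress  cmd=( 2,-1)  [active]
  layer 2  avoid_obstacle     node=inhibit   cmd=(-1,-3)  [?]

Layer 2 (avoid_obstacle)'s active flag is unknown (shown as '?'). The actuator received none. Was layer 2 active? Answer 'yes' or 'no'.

If layer 2 is active=yes:
  actuator would be none
If layer 2 is active=no:
  actuator would be (2, -1)
Observed none, so layer 2 was active.

yes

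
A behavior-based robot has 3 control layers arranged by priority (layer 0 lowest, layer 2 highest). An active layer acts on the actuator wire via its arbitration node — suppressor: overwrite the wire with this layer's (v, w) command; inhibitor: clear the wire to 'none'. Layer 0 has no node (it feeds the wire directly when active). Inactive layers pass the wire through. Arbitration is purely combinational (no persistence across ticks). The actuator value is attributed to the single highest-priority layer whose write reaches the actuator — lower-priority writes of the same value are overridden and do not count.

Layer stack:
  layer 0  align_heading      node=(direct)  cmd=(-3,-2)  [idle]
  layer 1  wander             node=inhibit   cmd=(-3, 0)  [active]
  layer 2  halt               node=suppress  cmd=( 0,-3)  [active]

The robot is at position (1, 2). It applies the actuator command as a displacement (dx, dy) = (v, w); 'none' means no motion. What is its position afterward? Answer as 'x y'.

1 -1

L0 align_heading: idle → wire = none
L1 wander: active, inhibitor → wire = none
L2 halt: active, suppressor → wire = (0, -3)
actuator = (0, -3)
position: (1, 2) + (0, -3) = (1, -1)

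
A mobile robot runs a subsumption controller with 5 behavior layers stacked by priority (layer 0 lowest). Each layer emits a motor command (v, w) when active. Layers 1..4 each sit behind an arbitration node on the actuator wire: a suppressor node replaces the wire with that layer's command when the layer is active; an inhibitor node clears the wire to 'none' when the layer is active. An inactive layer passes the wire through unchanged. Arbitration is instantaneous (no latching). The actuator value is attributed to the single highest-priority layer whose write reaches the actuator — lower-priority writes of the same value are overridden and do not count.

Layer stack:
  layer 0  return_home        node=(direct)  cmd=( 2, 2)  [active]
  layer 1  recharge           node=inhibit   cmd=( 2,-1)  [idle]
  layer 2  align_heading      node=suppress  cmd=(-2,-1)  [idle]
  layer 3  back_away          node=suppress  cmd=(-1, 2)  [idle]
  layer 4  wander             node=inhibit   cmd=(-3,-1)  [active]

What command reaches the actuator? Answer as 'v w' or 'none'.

none

[0] return_home on; wire := (2, 2)
[1] recharge off; pass (2, 2)
[2] align_heading off; pass (2, 2)
[3] back_away off; pass (2, 2)
[4] wander on (inhibit); wire := none
output none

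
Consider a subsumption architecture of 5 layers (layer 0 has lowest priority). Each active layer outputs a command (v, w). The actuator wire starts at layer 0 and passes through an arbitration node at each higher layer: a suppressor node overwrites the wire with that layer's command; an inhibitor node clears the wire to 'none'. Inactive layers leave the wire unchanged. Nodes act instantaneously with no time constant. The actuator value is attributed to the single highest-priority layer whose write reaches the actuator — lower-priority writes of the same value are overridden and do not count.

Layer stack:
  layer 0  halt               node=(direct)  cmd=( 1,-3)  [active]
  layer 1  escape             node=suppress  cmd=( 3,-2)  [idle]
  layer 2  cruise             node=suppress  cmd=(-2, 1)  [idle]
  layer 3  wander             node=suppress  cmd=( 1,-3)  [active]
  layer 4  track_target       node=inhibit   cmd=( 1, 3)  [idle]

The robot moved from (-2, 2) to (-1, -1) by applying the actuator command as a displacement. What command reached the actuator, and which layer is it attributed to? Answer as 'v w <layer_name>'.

1 -3 wander

displacement = (-1, -1) − (-2, 2) = (1, -3)
layer 0 (halt) active — direct: (1, -3)
layer 1 (escape) idle — unchanged: (1, -3)
layer 2 (cruise) idle — unchanged: (1, -3)
layer 3 (wander) active — suppresses: (1, -3)
layer 4 (track_target) idle — unchanged: (1, -3)
→ actuator (1, -3) — from layer 3 (wander)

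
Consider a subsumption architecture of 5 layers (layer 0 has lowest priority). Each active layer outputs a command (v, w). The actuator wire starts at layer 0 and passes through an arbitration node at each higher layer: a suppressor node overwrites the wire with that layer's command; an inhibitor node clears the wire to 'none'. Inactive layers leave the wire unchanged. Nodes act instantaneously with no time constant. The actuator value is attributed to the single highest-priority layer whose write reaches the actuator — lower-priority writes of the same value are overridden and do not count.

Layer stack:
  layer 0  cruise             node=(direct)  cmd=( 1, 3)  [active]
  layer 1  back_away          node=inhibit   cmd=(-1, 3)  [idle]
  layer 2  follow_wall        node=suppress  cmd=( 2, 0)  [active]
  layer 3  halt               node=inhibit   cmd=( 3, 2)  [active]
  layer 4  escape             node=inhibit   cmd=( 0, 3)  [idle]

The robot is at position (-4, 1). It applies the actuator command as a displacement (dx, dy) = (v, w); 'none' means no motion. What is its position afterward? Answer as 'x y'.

-4 1

L0 cruise: active, feeds wire = (1, 3)
L1 back_away: idle → wire stays (1, 3)
L2 follow_wall: active, suppressor → wire = (2, 0)
L3 halt: active, inhibitor → wire = none
L4 escape: idle → wire stays none
actuator = none
position: (-4, 1) + none = (-4, 1)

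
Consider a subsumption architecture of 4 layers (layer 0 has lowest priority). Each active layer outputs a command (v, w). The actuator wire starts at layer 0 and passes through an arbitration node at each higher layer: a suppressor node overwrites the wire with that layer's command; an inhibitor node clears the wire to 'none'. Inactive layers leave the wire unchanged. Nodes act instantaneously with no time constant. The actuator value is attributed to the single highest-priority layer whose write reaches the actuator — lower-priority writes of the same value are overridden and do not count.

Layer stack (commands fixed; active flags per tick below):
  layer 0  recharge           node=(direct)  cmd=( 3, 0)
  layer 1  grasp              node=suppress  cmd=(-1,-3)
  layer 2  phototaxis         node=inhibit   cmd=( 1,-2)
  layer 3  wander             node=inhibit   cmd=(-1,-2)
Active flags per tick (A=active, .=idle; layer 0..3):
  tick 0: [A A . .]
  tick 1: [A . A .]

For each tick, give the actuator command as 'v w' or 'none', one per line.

tick 0:
  L0 recharge: active, feeds wire = (3, 0)
  L1 grasp: active, suppressor → wire = (-1, -3)
  L2 phototaxis: idle → wire stays (-1, -3)
  L3 wander: idle → wire stays (-1, -3)
  actuator = (-1, -3)
tick 1:
  L0 recharge: active, feeds wire = (3, 0)
  L1 grasp: idle → wire stays (3, 0)
  L2 phototaxis: active, inhibitor → wire = none
  L3 wander: idle → wire stays none
  actuator = none

-1 -3
none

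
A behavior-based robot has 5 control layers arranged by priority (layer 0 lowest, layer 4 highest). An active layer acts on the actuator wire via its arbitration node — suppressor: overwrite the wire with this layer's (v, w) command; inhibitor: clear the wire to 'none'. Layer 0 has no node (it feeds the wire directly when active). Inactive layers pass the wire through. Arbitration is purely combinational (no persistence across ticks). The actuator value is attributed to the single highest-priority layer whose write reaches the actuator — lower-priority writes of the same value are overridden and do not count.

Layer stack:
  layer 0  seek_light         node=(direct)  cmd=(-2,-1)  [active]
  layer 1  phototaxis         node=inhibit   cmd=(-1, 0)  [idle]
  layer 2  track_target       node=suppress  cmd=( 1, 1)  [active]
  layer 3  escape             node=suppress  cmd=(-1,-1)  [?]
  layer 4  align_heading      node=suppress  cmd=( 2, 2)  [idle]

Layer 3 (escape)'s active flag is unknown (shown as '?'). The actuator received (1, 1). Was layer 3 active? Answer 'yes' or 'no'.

If layer 3 is active=yes:
  actuator would be (-1, -1)
If layer 3 is active=no:
  actuator would be (1, 1)
Observed (1, 1), so layer 3 was idle.

no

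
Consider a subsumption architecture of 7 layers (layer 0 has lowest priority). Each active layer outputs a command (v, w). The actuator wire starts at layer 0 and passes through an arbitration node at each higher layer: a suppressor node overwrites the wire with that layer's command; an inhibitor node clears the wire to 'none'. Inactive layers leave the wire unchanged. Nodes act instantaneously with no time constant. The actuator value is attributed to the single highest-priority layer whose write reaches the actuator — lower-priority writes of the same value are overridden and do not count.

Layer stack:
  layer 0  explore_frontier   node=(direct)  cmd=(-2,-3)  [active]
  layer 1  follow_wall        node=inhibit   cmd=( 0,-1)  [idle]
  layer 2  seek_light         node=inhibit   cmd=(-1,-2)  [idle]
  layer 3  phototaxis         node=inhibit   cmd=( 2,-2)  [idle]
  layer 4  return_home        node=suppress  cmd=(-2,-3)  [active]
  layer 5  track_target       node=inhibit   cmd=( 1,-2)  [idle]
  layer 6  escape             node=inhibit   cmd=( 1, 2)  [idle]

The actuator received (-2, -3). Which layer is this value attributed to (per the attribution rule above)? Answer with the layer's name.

L0 explore_frontier: active, feeds wire = (-2, -3)
L1 follow_wall: idle → wire stays (-2, -3)
L2 seek_light: idle → wire stays (-2, -3)
L3 phototaxis: idle → wire stays (-2, -3)
L4 return_home: active, suppressor → wire = (-2, -3)
L5 track_target: idle → wire stays (-2, -3)
L6 escape: idle → wire stays (-2, -3)
actuator = (-2, -3)
last writer: layer 4 = return_home

return_home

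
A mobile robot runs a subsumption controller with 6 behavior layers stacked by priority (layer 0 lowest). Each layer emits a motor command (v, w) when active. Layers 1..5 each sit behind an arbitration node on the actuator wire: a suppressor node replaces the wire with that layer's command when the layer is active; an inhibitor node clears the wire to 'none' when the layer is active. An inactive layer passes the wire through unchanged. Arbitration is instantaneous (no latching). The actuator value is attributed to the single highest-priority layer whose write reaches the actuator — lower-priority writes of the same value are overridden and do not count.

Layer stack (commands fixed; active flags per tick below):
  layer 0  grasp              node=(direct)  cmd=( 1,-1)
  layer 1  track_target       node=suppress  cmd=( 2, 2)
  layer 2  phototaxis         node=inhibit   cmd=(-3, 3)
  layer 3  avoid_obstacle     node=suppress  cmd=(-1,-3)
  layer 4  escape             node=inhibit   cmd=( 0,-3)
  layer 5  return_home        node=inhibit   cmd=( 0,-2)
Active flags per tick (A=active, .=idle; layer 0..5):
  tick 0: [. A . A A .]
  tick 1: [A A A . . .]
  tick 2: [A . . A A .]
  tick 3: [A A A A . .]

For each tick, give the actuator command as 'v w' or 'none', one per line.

none
none
none
-1 -3

tick 0:
  [0] grasp off; wire := none
  [1] track_target on (suppress); wire := (2, 2)
  [2] phototaxis off; pass (2, 2)
  [3] avoid_obstacle on (suppress); wire := (-1, -3)
  [4] escape on (inhibit); wire := none
  [5] return_home off; pass none
  output none
tick 1:
  [0] grasp on; wire := (1, -1)
  [1] track_target on (suppress); wire := (2, 2)
  [2] phototaxis on (inhibit); wire := none
  [3] avoid_obstacle off; pass none
  [4] escape off; pass none
  [5] return_home off; pass none
  output none
tick 2:
  [0] grasp on; wire := (1, -1)
  [1] track_target off; pass (1, -1)
  [2] phototaxis off; pass (1, -1)
  [3] avoid_obstacle on (suppress); wire := (-1, -3)
  [4] escape on (inhibit); wire := none
  [5] return_home off; pass none
  output none
tick 3:
  [0] grasp on; wire := (1, -1)
  [1] track_target on (suppress); wire := (2, 2)
  [2] phototaxis on (inhibit); wire := none
  [3] avoid_obstacle on (suppress); wire := (-1, -3)
  [4] escape off; pass (-1, -3)
  [5] return_home off; pass (-1, -3)
  output (-1, -3)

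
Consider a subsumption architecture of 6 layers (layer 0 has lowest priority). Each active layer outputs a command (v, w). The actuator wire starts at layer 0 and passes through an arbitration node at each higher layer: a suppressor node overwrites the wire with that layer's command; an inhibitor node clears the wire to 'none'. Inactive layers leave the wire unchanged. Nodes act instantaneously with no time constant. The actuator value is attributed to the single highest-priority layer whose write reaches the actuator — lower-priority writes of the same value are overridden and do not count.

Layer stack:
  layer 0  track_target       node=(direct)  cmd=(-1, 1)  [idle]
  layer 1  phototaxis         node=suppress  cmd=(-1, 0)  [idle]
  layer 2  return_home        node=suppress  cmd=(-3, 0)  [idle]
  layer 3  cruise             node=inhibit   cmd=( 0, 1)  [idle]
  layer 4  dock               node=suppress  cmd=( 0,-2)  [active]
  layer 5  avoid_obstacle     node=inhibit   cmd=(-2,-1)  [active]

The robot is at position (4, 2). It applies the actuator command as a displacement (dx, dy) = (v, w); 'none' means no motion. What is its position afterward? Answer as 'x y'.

4 2

layer 0 (track_target) idle — none
layer 1 (phototaxis) idle — unchanged: none
layer 2 (return_home) idle — unchanged: none
layer 3 (cruise) idle — unchanged: none
layer 4 (dock) active — suppresses: (0, -2)
layer 5 (avoid_obstacle) active — inhibits: none
→ actuator none
position: (4, 2) + none = (4, 2)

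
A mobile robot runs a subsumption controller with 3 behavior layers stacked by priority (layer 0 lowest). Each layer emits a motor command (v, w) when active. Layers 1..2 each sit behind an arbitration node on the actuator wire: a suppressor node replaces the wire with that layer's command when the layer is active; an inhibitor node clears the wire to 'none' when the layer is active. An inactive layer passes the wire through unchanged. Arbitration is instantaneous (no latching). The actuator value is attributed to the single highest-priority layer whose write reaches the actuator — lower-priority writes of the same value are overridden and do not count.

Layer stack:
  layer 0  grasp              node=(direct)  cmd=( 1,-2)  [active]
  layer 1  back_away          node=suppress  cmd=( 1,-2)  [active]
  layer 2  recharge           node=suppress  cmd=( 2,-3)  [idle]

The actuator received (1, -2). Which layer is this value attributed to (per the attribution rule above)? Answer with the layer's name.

L0 grasp: active, feeds wire = (1, -2)
L1 back_away: active, suppressor → wire = (1, -2)
L2 recharge: idle → wire stays (1, -2)
actuator = (1, -2)
last writer: layer 1 = back_away

back_away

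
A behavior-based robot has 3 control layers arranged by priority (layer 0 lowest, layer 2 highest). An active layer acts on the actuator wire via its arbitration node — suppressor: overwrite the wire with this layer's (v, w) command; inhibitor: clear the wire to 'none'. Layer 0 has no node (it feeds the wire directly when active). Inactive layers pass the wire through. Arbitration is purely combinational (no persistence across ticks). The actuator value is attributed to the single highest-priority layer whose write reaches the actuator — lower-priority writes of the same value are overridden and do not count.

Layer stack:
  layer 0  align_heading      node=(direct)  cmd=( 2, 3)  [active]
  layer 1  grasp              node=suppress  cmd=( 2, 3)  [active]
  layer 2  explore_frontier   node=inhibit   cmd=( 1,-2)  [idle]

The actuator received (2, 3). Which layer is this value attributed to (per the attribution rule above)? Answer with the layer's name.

grasp

layer 0 (align_heading) active — direct: (2, 3)
layer 1 (grasp) active — suppresses: (2, 3)
layer 2 (explore_frontier) idle — unchanged: (2, 3)
→ actuator (2, 3)
last writer: layer 1 = grasp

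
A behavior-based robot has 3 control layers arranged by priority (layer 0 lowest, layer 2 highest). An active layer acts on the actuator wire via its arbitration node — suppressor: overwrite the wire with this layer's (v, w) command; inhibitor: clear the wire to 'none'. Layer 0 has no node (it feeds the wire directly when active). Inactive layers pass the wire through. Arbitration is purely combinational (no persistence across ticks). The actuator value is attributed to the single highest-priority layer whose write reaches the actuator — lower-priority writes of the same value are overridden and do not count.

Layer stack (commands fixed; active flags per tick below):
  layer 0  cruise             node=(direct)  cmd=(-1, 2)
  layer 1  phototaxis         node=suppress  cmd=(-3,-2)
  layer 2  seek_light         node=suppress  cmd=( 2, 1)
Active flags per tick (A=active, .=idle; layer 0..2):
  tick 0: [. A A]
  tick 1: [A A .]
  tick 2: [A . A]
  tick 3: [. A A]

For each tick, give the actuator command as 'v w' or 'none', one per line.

2 1
-3 -2
2 1
2 1

tick 0:
  layer 0 (cruise) idle — none
  layer 1 (phototaxis) active — suppresses: (-3, -2)
  layer 2 (seek_light) active — suppresses: (2, 1)
  → actuator (2, 1)
tick 1:
  layer 0 (cruise) active — direct: (-1, 2)
  layer 1 (phototaxis) active — suppresses: (-3, -2)
  layer 2 (seek_light) idle — unchanged: (-3, -2)
  → actuator (-3, -2)
tick 2:
  layer 0 (cruise) active — direct: (-1, 2)
  layer 1 (phototaxis) idle — unchanged: (-1, 2)
  layer 2 (seek_light) active — suppresses: (2, 1)
  → actuator (2, 1)
tick 3:
  layer 0 (cruise) idle — none
  layer 1 (phototaxis) active — suppresses: (-3, -2)
  layer 2 (seek_light) active — suppresses: (2, 1)
  → actuator (2, 1)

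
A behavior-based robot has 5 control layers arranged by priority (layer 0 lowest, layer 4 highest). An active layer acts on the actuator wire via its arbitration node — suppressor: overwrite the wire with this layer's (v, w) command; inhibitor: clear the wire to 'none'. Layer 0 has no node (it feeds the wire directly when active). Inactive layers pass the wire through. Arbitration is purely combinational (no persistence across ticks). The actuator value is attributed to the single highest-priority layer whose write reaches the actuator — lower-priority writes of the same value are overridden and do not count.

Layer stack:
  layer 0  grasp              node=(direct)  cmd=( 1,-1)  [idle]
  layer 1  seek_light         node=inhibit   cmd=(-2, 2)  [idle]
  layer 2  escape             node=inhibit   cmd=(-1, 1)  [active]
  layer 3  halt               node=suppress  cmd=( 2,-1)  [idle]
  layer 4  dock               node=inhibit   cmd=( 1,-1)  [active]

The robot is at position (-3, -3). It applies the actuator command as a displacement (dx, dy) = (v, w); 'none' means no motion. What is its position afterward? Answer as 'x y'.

L0 grasp: idle → wire = none
L1 seek_light: idle → wire stays none
L2 escape: active, inhibitor → wire = none
L3 halt: idle → wire stays none
L4 dock: active, inhibitor → wire = none
actuator = none
position: (-3, -3) + none = (-3, -3)

-3 -3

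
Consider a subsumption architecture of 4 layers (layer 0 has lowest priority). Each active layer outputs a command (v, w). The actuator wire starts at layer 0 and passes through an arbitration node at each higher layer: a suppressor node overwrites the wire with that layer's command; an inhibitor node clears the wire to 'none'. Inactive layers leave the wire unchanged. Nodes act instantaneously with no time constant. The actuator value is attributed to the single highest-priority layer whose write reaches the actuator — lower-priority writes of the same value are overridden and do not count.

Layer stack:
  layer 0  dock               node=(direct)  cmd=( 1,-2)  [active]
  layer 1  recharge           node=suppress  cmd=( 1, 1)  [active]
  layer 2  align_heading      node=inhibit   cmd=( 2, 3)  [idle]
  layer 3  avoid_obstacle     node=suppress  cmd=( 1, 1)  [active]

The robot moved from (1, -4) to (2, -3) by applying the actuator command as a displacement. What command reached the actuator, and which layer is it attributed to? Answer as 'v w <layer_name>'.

displacement = (2, -3) − (1, -4) = (1, 1)
[0] dock on; wire := (1, -2)
[1] recharge on (suppress); wire := (1, 1)
[2] align_heading off; pass (1, 1)
[3] avoid_obstacle on (suppress); wire := (1, 1)
output (1, 1) — from layer 3 (avoid_obstacle)

1 1 avoid_obstacle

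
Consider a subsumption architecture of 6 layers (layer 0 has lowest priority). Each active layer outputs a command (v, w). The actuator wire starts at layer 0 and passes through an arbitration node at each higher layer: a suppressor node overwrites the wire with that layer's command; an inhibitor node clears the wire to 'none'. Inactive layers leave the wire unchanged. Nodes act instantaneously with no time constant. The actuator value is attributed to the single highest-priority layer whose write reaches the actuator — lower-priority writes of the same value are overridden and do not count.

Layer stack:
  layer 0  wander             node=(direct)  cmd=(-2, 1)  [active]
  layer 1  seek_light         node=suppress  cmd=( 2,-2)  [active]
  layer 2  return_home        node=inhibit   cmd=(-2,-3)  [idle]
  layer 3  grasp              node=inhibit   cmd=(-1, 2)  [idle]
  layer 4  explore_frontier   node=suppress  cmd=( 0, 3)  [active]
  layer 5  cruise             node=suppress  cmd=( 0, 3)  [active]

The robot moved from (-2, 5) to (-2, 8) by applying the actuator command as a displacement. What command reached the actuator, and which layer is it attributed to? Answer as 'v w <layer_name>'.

displacement = (-2, 8) − (-2, 5) = (0, 3)
[0] wander on; wire := (-2, 1)
[1] seek_light on (suppress); wire := (2, -2)
[2] return_home off; pass (2, -2)
[3] grasp off; pass (2, -2)
[4] explore_frontier on (suppress); wire := (0, 3)
[5] cruise on (suppress); wire := (0, 3)
output (0, 3) — from layer 5 (cruise)

0 3 cruise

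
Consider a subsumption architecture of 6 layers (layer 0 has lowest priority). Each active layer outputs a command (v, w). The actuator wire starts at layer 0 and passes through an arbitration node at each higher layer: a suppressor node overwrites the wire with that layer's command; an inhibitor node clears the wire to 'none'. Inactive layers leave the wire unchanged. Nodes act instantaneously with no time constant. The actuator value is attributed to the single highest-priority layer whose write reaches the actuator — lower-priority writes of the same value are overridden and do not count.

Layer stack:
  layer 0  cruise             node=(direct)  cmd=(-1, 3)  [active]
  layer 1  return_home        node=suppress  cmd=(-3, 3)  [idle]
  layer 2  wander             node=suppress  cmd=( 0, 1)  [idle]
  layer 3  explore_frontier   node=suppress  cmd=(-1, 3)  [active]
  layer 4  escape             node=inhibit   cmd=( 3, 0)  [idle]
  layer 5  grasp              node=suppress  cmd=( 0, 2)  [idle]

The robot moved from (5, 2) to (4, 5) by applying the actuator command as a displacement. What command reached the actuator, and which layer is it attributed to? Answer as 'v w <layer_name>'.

displacement = (4, 5) − (5, 2) = (-1, 3)
layer 0 (cruise) active — direct: (-1, 3)
layer 1 (return_home) idle — unchanged: (-1, 3)
layer 2 (wander) idle — unchanged: (-1, 3)
layer 3 (explore_frontier) active — suppresses: (-1, 3)
layer 4 (escape) idle — unchanged: (-1, 3)
layer 5 (grasp) idle — unchanged: (-1, 3)
→ actuator (-1, 3) — from layer 3 (explore_frontier)

-1 3 explore_frontier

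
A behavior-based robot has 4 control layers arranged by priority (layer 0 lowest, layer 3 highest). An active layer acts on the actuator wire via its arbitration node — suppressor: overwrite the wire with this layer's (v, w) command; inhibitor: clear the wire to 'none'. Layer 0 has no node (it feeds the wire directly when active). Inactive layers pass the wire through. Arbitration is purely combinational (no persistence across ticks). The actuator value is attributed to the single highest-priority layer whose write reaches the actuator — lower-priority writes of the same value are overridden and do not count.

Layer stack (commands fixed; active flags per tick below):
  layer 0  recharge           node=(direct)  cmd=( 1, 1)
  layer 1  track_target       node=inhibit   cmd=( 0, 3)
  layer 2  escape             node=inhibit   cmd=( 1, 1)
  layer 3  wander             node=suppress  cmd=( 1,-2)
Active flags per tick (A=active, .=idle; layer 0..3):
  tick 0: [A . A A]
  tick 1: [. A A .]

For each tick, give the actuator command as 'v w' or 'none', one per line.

1 -2
none

tick 0:
  L0 recharge: active, feeds wire = (1, 1)
  L1 track_target: idle → wire stays (1, 1)
  L2 escape: active, inhibitor → wire = none
  L3 wander: active, suppressor → wire = (1, -2)
  actuator = (1, -2)
tick 1:
  L0 recharge: idle → wire = none
  L1 track_target: active, inhibitor → wire = none
  L2 escape: active, inhibitor → wire = none
  L3 wander: idle → wire stays none
  actuator = none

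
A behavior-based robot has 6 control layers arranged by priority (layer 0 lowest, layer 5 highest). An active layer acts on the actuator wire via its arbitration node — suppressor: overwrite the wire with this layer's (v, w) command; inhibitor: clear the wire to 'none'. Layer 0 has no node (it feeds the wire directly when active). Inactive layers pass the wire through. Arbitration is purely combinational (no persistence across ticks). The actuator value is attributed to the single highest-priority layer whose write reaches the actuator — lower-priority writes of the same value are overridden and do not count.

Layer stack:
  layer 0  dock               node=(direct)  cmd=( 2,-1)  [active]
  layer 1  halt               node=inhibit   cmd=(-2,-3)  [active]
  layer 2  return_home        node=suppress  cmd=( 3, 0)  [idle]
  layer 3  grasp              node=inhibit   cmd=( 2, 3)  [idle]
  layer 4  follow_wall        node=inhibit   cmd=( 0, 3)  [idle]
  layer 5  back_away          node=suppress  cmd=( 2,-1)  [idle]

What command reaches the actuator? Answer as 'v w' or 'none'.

none

[0] dock on; wire := (2, -1)
[1] halt on (inhibit); wire := none
[2] return_home off; pass none
[3] grasp off; pass none
[4] follow_wall off; pass none
[5] back_away off; pass none
output none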